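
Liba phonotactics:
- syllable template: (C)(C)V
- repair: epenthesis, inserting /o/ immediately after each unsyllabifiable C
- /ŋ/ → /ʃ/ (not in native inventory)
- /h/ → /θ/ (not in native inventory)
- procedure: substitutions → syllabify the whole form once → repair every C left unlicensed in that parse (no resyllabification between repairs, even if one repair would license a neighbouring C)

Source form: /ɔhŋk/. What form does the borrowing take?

ɔθoʃoko

Substitution: /h/ → /θ/, /ŋ/ → /ʃ/, giving /ɔθʃk/.
Under (C)(C)V, the unsyllabifiable consonants are /θ/, /ʃ/, /k/ (no codas are permitted; onsets may contain at most 2 consonants).
Inserting the epenthetic vowel yields /θ/ → /θo/, /ʃ/ → /ʃo/, /k/ → /ko/.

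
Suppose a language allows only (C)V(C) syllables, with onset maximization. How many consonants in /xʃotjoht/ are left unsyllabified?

Syllabifying with onset maximization leaves /x/, /t/ stranded (at most one coda consonant is licensed; onsets are limited to one consonant).

2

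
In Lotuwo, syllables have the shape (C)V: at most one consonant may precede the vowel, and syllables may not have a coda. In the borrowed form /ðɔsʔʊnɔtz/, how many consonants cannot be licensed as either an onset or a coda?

3

Syllabifying with onset maximization leaves /s/, /t/, /z/ stranded (no codas are permitted; onsets are limited to one consonant).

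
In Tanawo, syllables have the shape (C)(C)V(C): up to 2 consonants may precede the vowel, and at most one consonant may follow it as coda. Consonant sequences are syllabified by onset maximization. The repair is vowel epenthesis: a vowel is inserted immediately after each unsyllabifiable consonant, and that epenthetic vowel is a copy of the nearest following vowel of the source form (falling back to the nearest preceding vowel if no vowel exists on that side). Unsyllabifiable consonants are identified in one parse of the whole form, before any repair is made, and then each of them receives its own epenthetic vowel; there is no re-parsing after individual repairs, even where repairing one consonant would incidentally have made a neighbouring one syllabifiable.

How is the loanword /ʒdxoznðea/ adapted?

The consonants /ʒ/ cannot be parsed into a legal (C)(C)V(C) syllable (at most one coda consonant is licensed; onsets may contain at most 2 consonants).
Each unlicensed consonant becomes the onset of a new syllable: /ʒ/ → /ʒo/.

ʒodxoznðea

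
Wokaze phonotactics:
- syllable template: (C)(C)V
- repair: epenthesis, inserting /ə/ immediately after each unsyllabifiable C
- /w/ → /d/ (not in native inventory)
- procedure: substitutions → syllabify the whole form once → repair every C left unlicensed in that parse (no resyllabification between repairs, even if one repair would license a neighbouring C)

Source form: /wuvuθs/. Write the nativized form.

duvuθəsə

Substitution: /w/ → /d/, giving /duvuθs/.
The consonants /θ/, /s/ cannot be parsed into a legal (C)(C)V syllable (no codas are permitted; onsets may contain at most 2 consonants).
Each unlicensed consonant becomes the onset of a new syllable: /θ/ → /θə/, /s/ → /sə/.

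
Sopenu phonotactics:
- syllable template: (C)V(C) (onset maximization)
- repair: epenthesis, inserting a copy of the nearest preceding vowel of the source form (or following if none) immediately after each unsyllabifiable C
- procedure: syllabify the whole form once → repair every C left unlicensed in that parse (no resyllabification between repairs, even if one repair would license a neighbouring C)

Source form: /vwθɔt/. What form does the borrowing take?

vɔwɔθɔt

Under (C)V(C), the unsyllabifiable consonants are /v/, /w/ (at most one coda consonant is licensed; onsets are limited to one consonant).
Epenthesis after each stranded consonant: /v/ → /vɔ/, /w/ → /wɔ/.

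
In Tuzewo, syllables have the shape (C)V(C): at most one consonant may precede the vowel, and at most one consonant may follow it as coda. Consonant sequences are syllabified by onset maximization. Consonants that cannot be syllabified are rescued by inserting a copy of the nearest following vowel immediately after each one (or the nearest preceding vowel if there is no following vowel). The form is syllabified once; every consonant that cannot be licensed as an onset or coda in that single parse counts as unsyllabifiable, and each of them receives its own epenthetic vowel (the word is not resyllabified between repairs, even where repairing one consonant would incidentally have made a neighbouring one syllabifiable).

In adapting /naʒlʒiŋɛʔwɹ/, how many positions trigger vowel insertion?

The unsyllabifiable consonants are /l/, /w/, /ɹ/; each receives one epenthetic vowel.

3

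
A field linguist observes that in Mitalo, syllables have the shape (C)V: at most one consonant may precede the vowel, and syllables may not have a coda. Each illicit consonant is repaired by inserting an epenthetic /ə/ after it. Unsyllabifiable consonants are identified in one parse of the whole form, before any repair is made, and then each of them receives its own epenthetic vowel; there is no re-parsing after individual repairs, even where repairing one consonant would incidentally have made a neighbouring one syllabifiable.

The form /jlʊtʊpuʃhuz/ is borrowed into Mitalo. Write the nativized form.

jəlʊtʊpuʃəhuzə

Under (C)V, the unsyllabifiable consonants are /j/, /ʃ/, /z/ (no codas are permitted; onsets are limited to one consonant).
Epenthesis after each stranded consonant: /j/ → /jə/, /ʃ/ → /ʃə/, /z/ → /zə/.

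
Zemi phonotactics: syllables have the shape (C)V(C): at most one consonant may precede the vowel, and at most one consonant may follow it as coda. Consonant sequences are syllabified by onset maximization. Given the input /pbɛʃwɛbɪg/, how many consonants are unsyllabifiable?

Under (C)V(C), the unsyllabifiable consonants are /p/ (at most one coda consonant is licensed; onsets are limited to one consonant).

1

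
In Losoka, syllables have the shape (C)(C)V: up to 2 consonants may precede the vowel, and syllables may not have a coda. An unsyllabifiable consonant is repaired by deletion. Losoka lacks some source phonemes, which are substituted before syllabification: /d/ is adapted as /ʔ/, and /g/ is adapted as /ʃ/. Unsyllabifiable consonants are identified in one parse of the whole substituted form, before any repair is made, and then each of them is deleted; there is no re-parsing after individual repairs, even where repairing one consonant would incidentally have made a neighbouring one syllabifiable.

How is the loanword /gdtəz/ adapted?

ʔtə

Substitution: /g/ → /ʃ/, /d/ → /ʔ/, giving /ʃʔtəz/.
Syllabifying with onset maximization leaves /ʃ/, /z/ stranded (no codas are permitted; onsets may contain at most 2 consonants).
Deleting the stranded consonants removes /ʃ/, /z/.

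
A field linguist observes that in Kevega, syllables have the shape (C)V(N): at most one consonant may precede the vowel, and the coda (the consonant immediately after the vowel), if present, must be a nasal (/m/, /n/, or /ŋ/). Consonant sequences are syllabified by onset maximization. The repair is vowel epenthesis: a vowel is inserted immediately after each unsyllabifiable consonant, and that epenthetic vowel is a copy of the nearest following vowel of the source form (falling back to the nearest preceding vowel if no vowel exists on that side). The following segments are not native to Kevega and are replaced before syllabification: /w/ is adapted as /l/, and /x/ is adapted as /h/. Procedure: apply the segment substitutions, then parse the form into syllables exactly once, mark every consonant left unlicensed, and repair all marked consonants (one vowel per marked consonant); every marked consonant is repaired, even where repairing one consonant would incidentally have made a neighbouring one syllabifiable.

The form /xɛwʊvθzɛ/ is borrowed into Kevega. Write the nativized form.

hɛlʊvɛθɛzɛ

Substitution: /x/ → /h/, /w/ → /l/, giving /hɛlʊvθzɛ/.
The consonants /v/, /θ/ cannot be parsed into a legal (C)V(N) syllable (only a nasal (/m/, /n/, or /ŋ/) is licensed in coda position; onsets are limited to one consonant).
Each unlicensed consonant becomes the onset of a new syllable: /v/ → /vɛ/, /θ/ → /θɛ/.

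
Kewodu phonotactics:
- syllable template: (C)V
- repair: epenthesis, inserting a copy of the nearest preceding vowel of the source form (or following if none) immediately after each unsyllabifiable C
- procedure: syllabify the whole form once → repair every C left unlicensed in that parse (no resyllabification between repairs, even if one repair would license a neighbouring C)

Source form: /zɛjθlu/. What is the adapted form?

The consonants /j/, /θ/ cannot be parsed into a legal (C)V syllable (no codas are permitted; onsets are limited to one consonant).
Inserting the epenthetic vowel yields /j/ → /jɛ/, /θ/ → /θɛ/.

zɛjɛθɛlu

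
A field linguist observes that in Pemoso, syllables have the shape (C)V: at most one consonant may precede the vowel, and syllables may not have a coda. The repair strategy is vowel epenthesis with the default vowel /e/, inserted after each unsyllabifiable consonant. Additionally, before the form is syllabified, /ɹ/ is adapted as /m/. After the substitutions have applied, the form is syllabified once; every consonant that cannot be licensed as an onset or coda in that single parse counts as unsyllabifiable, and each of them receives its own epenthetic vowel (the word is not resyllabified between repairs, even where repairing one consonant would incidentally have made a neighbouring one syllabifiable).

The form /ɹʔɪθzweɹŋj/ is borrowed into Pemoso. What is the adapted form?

Substitution: /ɹ/ → /m/, giving /mʔɪθzwemŋj/.
Under (C)V, the unsyllabifiable consonants are /m/, /θ/, /z/, /m/, /ŋ/, /j/ (no codas are permitted; onsets are limited to one consonant).
Epenthesis after each stranded consonant: /m/ → /me/, /θ/ → /θe/, /z/ → /ze/, /m/ → /me/, /ŋ/ → /ŋe/, /j/ → /je/.

meʔɪθezewemeŋeje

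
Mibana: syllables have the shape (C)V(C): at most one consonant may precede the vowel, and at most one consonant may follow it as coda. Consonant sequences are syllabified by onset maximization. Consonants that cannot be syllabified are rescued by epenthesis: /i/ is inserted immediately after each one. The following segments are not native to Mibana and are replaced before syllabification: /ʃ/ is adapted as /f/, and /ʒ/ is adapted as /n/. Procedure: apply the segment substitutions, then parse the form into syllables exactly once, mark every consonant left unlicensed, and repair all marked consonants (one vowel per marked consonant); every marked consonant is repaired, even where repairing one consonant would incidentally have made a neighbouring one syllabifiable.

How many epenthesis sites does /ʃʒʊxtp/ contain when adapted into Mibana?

After substitution the input is /fnʊxtp/.
The unsyllabifiable consonants are /f/, /t/, /p/; each receives one epenthetic vowel.

3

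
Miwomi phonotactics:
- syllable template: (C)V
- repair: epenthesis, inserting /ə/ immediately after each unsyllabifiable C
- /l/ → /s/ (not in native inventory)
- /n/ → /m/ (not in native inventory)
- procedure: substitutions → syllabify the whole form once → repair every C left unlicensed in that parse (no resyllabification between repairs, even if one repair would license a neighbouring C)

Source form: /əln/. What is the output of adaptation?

əsəmə

Substitution: /l/ → /s/, /n/ → /m/, giving /əsm/.
The consonants /s/, /m/ cannot be parsed into a legal (C)V syllable (no codas are permitted; onsets are limited to one consonant).
Inserting the epenthetic vowel yields /s/ → /sə/, /m/ → /mə/.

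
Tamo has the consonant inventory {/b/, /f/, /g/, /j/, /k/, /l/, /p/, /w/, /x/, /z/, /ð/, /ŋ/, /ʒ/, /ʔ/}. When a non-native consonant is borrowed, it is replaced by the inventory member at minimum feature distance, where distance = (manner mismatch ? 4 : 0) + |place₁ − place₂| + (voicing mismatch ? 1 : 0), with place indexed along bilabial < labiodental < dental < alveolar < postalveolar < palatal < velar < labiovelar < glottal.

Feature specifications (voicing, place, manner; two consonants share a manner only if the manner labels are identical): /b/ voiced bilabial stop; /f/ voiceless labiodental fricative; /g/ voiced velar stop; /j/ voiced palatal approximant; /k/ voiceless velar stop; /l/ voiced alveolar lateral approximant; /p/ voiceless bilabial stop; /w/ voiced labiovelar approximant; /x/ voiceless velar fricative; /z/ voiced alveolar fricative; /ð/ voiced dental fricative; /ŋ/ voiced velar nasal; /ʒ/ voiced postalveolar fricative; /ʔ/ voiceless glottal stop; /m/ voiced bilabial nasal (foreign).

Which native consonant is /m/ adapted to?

/b/ is closest: manner differs (nasal→stop, +4), place distance 0 (bilabial→bilabial), same voicing; total 4. Next closest is /p/ at distance 5.

b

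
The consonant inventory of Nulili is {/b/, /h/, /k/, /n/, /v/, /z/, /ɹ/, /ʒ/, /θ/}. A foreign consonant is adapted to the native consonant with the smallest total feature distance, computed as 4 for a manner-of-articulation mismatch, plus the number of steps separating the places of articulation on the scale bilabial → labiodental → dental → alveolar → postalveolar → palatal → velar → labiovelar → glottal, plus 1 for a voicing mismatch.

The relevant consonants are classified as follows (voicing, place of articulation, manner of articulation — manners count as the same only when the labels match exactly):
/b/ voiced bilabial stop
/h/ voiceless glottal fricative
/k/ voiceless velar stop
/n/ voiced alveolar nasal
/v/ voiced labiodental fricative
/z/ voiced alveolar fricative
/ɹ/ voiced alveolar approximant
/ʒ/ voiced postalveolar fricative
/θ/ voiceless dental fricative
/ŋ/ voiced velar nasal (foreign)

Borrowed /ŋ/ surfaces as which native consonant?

n

/n/ is closest: same manner (nasal), place distance 3 (velar→alveolar), same voicing; total 3. Next closest is /k/ at distance 5.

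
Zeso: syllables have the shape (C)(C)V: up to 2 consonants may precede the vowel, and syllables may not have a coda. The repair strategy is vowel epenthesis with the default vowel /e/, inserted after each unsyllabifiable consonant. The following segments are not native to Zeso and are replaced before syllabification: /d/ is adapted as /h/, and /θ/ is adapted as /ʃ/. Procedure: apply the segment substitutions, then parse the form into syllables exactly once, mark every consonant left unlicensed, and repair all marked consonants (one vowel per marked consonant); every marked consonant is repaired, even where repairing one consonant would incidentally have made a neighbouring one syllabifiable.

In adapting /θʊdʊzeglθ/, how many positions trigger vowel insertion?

3

After substitution the input is /ʃʊhʊzeglʃ/.
The unsyllabifiable consonants are /g/, /l/, /ʃ/; each receives one epenthetic vowel.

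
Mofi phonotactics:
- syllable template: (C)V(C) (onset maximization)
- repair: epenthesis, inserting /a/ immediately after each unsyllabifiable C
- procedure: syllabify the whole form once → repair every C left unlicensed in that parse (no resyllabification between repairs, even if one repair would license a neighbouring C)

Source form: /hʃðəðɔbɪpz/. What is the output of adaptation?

Syllabifying with onset maximization leaves /h/, /ʃ/, /z/ stranded (at most one coda consonant is licensed; onsets are limited to one consonant).
Epenthesis after each stranded consonant: /h/ → /ha/, /ʃ/ → /ʃa/, /z/ → /za/.

haʃaðəðɔbɪpza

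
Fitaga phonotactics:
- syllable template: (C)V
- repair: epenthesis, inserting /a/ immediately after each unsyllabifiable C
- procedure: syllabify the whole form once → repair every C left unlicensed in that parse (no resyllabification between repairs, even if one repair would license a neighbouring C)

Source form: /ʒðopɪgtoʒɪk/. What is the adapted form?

The consonants /ʒ/, /g/, /k/ cannot be parsed into a legal (C)V syllable (no codas are permitted; onsets are limited to one consonant).
Each unlicensed consonant becomes the onset of a new syllable: /ʒ/ → /ʒa/, /g/ → /ga/, /k/ → /ka/.

ʒaðopɪgatoʒɪka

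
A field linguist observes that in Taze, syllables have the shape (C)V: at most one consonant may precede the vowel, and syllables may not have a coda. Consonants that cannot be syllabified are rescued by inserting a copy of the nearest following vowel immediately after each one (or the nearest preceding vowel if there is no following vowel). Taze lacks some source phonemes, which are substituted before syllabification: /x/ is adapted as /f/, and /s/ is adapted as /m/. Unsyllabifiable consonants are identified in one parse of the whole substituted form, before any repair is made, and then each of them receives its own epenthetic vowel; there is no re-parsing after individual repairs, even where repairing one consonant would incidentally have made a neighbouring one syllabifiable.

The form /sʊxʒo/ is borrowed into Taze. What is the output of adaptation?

Substitution: /s/ → /m/, /x/ → /f/, giving /mʊfʒo/.
Under (C)V, the unsyllabifiable consonants are /f/ (no codas are permitted; onsets are limited to one consonant).
Inserting the epenthetic vowel yields /f/ → /fo/.

mʊfoʒo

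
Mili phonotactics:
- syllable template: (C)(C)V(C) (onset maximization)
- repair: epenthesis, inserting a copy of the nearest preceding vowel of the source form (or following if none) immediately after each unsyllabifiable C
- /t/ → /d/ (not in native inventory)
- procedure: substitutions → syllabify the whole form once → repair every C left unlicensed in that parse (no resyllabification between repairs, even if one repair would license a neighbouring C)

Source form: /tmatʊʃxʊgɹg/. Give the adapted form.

dmadʊʃxʊgɹʊgʊ

Substitution: /t/ → /d/, giving /dmadʊʃxʊgɹg/.
The consonants /ɹ/, /g/ cannot be parsed into a legal (C)(C)V(C) syllable (at most one coda consonant is licensed; onsets may contain at most 2 consonants).
Each unlicensed consonant becomes the onset of a new syllable: /ɹ/ → /ɹʊ/, /g/ → /gʊ/.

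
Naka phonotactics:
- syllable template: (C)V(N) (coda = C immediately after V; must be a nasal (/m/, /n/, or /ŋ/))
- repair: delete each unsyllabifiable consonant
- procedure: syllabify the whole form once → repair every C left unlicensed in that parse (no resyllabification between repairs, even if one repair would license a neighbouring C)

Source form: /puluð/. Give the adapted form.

The consonants /ð/ cannot be parsed into a legal (C)V(N) syllable (only a nasal (/m/, /n/, or /ŋ/) is licensed in coda position; onsets are limited to one consonant).
Deletion applies to /ð/.

pulu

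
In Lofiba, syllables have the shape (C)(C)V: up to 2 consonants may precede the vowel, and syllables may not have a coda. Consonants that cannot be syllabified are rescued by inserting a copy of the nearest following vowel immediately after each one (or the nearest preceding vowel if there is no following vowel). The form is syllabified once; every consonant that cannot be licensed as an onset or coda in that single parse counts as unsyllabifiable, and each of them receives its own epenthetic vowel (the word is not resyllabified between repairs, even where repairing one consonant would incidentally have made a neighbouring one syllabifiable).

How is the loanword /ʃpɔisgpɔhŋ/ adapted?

ʃpɔisɔgpɔhɔŋɔ

The consonants /s/, /h/, /ŋ/ cannot be parsed into a legal (C)(C)V syllable (no codas are permitted; onsets may contain at most 2 consonants).
Each unlicensed consonant becomes the onset of a new syllable: /s/ → /sɔ/, /h/ → /hɔ/, /ŋ/ → /ŋɔ/.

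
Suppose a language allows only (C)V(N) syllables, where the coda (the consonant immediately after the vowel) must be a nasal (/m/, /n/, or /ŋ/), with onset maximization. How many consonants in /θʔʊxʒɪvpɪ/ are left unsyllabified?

Under (C)V(N), the unsyllabifiable consonants are /θ/, /x/, /v/ (only a nasal (/m/, /n/, or /ŋ/) is licensed in coda position; onsets are limited to one consonant).

3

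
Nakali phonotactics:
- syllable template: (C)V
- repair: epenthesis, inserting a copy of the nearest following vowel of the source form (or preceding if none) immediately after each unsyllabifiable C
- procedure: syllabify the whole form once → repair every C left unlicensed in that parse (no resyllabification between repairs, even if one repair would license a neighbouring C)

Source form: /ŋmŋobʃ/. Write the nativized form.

Under (C)V, the unsyllabifiable consonants are /ŋ/, /m/, /b/, /ʃ/ (no codas are permitted; onsets are limited to one consonant).
Each unlicensed consonant becomes the onset of a new syllable: /ŋ/ → /ŋo/, /m/ → /mo/, /b/ → /bo/, /ʃ/ → /ʃo/.

ŋomoŋoboʃo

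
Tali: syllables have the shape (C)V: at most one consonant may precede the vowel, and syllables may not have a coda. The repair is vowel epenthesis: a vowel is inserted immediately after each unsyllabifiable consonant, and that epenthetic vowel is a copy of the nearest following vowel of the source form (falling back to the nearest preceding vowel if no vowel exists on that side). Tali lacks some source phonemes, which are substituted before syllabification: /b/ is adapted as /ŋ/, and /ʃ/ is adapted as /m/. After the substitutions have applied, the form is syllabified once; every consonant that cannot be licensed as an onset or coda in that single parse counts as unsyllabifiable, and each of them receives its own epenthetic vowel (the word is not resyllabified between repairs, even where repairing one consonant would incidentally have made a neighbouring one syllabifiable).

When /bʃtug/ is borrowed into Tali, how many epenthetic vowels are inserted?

After substitution the input is /ŋmtug/.
The unsyllabifiable consonants are /ŋ/, /m/, /g/; each receives one epenthetic vowel.

3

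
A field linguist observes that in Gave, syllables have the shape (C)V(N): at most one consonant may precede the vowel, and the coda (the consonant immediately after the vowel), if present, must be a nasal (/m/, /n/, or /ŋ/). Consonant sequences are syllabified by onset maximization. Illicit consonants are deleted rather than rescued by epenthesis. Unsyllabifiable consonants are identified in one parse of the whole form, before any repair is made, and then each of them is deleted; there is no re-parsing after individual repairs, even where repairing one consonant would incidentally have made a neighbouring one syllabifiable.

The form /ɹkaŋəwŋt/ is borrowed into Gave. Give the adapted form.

kaŋə

Syllabifying with onset maximization leaves /ɹ/, /w/, /ŋ/, /t/ stranded (only a nasal (/m/, /n/, or /ŋ/) is licensed in coda position; onsets are limited to one consonant).
Each unlicensed consonant is deleted: /ɹ/, /w/, /ŋ/, /t/.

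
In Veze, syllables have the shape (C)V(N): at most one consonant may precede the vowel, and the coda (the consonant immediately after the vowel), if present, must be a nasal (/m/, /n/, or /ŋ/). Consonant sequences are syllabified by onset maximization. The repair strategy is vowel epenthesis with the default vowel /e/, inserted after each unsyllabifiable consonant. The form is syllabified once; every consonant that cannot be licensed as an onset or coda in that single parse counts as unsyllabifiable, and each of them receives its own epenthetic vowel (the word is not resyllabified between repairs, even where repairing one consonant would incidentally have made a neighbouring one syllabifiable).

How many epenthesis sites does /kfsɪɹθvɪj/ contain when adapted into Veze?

5

The unsyllabifiable consonants are /k/, /f/, /ɹ/, /θ/, /j/; each receives one epenthetic vowel.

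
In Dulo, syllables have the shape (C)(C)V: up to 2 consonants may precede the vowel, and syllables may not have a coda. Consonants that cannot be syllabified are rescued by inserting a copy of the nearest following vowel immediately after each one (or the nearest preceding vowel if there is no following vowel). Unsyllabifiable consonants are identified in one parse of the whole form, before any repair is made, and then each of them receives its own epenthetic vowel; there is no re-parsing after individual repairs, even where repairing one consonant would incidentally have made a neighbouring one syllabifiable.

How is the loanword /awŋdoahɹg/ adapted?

Syllabifying with onset maximization leaves /w/, /h/, /ɹ/, /g/ stranded (no codas are permitted; onsets may contain at most 2 consonants).
Inserting the epenthetic vowel yields /w/ → /wo/, /h/ → /ha/, /ɹ/ → /ɹa/, /g/ → /ga/.

awoŋdoahaɹaga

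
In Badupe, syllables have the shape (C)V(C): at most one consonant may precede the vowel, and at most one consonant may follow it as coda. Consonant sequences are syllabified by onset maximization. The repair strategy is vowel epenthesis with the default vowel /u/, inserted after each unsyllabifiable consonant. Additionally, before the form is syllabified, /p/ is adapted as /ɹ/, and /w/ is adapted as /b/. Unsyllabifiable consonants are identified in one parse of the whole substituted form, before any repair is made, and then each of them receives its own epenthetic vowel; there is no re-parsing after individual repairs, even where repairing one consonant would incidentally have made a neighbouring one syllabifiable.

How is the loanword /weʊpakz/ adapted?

beʊɹakzu

Substitution: /w/ → /b/, /p/ → /ɹ/, giving /beʊɹakz/.
Under (C)V(C), the unsyllabifiable consonants are /z/ (at most one coda consonant is licensed; onsets are limited to one consonant).
Each unlicensed consonant becomes the onset of a new syllable: /z/ → /zu/.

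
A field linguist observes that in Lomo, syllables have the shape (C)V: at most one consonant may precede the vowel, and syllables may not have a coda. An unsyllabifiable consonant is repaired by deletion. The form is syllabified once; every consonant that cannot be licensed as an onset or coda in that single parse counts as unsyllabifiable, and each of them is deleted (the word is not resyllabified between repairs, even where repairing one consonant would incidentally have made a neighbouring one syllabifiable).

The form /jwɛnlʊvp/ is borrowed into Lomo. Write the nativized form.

The consonants /j/, /n/, /v/, /p/ cannot be parsed into a legal (C)V syllable (no codas are permitted; onsets are limited to one consonant).
Deleting the stranded consonants removes /j/, /n/, /v/, /p/.

wɛlʊ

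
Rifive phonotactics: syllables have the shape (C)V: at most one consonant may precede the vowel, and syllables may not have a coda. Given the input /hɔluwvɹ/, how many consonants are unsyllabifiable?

3

The consonants /w/, /v/, /ɹ/ cannot be parsed into a legal (C)V syllable (no codas are permitted; onsets are limited to one consonant).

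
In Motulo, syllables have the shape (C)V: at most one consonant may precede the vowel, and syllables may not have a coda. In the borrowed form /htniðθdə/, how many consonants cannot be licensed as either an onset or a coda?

Under (C)V, the unsyllabifiable consonants are /h/, /t/, /ð/, /θ/ (no codas are permitted; onsets are limited to one consonant).

4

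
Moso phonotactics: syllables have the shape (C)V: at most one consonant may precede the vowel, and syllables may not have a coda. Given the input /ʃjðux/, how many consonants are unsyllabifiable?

Under (C)V, the unsyllabifiable consonants are /ʃ/, /j/, /x/ (no codas are permitted; onsets are limited to one consonant).

3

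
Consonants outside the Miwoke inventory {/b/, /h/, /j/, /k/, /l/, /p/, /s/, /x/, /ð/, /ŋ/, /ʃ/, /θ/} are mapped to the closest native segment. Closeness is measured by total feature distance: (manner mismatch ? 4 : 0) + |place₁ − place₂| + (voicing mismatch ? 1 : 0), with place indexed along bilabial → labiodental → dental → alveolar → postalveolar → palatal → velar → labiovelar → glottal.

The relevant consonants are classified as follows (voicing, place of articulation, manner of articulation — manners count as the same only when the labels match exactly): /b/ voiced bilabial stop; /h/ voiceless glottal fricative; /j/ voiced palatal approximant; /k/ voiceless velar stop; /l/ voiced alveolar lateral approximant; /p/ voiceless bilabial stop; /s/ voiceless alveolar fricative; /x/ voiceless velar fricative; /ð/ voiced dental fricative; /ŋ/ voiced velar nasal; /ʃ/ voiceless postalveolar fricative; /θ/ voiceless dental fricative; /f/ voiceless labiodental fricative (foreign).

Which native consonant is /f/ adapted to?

θ

/θ/ is closest: same manner (fricative), place distance 1 (labiodental→dental), same voicing; total 1. Next closest is /s/ at distance 2.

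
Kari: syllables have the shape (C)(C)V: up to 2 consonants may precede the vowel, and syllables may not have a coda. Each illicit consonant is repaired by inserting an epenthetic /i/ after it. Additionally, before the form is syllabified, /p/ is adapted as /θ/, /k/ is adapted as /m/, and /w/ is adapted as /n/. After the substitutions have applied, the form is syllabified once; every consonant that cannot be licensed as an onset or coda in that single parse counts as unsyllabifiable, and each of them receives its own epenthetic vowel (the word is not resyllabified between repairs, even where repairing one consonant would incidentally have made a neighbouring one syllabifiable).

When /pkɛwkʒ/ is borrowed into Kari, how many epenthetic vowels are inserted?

3

After substitution the input is /θmɛnmʒ/.
The unsyllabifiable consonants are /n/, /m/, /ʒ/; each receives one epenthetic vowel.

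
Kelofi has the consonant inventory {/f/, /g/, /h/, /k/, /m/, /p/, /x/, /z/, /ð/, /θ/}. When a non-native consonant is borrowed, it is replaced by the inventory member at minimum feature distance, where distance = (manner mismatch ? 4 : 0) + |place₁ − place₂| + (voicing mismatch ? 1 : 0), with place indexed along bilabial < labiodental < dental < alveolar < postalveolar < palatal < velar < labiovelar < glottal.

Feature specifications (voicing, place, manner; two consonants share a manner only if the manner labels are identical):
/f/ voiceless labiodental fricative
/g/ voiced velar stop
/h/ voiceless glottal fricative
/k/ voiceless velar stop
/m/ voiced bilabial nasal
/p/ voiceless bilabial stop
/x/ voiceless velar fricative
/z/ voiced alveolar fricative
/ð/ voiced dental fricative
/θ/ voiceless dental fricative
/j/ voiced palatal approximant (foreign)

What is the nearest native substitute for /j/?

/g/ is closest: manner differs (approximant→stop, +4), place distance 1 (palatal→velar), same voicing; total 5. Next closest is /k/ at distance 6.

g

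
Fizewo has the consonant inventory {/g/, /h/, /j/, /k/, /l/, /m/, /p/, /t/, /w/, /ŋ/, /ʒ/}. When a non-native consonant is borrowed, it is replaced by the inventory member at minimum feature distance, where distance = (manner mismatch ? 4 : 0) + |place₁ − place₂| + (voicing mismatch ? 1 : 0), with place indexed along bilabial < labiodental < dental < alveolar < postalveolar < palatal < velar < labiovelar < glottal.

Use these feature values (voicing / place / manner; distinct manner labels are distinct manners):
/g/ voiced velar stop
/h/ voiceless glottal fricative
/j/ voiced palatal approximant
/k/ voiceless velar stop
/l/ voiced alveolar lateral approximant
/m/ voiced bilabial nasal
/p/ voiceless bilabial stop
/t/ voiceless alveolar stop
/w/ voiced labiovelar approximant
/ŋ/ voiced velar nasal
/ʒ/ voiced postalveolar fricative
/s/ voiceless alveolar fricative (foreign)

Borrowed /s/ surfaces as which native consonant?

ʒ

/ʒ/ is closest: same manner (fricative), place distance 1 (alveolar→postalveolar), voicing differs (+1); total 2. Next closest is /t/ at distance 4.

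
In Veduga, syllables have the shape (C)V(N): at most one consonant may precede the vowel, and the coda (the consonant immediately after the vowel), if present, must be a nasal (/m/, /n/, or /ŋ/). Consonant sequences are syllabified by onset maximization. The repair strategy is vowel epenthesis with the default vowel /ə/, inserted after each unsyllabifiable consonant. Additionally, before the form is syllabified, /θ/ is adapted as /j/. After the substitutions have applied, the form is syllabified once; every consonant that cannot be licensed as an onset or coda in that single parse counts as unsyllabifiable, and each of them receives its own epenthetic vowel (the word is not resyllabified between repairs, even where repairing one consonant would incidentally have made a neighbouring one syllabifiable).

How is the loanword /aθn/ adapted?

Substitution: /θ/ → /j/, giving /ajn/.
Under (C)V(N), the unsyllabifiable consonants are /j/, /n/ (only a nasal (/m/, /n/, or /ŋ/) is licensed in coda position; onsets are limited to one consonant).
Inserting the epenthetic vowel yields /j/ → /jə/, /n/ → /nə/.

ajənə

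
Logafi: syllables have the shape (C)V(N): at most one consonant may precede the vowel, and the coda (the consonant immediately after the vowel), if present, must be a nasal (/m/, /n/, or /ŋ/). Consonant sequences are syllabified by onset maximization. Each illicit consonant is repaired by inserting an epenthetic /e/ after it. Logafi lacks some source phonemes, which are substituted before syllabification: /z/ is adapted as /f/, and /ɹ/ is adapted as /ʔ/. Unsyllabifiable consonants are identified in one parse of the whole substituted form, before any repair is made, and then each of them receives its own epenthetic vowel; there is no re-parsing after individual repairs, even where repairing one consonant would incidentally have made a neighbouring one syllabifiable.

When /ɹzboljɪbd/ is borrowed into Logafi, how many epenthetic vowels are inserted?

5

After substitution the input is /ʔfboljɪbd/.
The unsyllabifiable consonants are /ʔ/, /f/, /l/, /b/, /d/; each receives one epenthetic vowel.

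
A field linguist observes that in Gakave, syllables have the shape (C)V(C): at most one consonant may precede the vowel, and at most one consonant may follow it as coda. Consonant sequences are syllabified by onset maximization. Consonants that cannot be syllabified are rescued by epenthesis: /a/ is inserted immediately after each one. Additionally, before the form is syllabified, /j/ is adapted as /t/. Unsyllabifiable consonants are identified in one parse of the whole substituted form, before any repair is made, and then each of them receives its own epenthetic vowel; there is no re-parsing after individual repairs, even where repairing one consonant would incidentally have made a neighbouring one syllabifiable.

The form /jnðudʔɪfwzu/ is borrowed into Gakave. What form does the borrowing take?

tanaðudʔɪfwazu

Substitution: /j/ → /t/, giving /tnðudʔɪfwzu/.
Syllabifying with onset maximization leaves /t/, /n/, /w/ stranded (at most one coda consonant is licensed; onsets are limited to one consonant).
Inserting the epenthetic vowel yields /t/ → /ta/, /n/ → /na/, /w/ → /wa/.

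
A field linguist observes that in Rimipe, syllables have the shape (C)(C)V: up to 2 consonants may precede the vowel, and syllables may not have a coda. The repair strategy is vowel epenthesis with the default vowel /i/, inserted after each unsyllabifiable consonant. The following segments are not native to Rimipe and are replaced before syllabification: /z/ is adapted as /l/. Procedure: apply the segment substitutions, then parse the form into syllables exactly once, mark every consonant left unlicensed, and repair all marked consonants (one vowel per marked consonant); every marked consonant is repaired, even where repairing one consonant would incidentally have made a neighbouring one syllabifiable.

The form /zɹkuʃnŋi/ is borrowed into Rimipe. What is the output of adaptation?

liɹkuʃinŋi

Substitution: /z/ → /l/, giving /lɹkuʃnŋi/.
Under (C)(C)V, the unsyllabifiable consonants are /l/, /ʃ/ (no codas are permitted; onsets may contain at most 2 consonants).
Each unlicensed consonant becomes the onset of a new syllable: /l/ → /li/, /ʃ/ → /ʃi/.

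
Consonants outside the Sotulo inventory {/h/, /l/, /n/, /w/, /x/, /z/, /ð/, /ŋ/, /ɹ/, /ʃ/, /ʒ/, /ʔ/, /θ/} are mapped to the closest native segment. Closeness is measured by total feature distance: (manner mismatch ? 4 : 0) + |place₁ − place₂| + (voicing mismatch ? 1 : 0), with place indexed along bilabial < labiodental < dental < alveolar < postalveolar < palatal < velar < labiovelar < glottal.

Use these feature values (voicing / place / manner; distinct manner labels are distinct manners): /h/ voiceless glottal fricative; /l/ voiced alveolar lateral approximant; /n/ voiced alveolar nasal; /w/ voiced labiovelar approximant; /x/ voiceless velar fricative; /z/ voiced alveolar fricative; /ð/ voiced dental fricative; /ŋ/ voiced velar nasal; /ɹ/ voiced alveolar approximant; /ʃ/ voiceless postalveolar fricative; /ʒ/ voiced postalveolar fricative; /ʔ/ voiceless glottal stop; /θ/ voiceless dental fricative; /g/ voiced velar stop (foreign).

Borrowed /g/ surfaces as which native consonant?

/ʔ/ is closest: same manner (stop), place distance 2 (velar→glottal), voicing differs (+1); total 3. Next closest is /ŋ/ at distance 4.

ʔ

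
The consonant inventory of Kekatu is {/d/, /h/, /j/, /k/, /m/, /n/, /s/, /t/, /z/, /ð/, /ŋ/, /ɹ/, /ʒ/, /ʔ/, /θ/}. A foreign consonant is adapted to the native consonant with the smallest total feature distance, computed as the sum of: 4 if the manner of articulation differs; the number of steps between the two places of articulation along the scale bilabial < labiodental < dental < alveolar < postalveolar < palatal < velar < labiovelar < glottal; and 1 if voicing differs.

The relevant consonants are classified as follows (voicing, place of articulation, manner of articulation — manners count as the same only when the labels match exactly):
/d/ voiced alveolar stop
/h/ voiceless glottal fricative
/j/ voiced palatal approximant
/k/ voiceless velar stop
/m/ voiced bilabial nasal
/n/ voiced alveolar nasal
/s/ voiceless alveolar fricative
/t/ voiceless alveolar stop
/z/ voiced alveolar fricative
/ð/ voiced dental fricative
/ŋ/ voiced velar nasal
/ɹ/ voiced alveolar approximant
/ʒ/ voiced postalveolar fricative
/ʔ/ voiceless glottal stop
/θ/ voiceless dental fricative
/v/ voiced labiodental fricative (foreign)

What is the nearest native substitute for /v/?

/ð/ is closest: same manner (fricative), place distance 1 (labiodental→dental), same voicing; total 1. Next closest is /z/ at distance 2.

ð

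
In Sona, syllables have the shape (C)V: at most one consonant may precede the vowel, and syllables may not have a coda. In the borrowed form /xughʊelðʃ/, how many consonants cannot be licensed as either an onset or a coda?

4

Syllabifying with onset maximization leaves /g/, /l/, /ð/, /ʃ/ stranded (no codas are permitted; onsets are limited to one consonant).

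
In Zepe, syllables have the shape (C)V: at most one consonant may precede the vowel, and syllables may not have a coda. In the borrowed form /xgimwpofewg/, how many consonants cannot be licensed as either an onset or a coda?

5

Syllabifying with onset maximization leaves /x/, /m/, /w/, /w/, /g/ stranded (no codas are permitted; onsets are limited to one consonant).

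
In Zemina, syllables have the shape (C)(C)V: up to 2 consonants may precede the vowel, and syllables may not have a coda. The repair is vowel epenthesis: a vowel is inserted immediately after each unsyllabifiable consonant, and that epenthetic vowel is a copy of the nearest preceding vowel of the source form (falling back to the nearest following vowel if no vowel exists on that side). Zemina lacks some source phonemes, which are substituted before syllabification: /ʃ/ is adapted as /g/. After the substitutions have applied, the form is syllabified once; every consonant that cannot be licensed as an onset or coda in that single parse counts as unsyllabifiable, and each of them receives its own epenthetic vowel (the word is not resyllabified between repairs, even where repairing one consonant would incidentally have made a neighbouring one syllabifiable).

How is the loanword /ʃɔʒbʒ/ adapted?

gɔʒɔbɔʒɔ

Substitution: /ʃ/ → /g/, giving /gɔʒbʒ/.
Syllabifying with onset maximization leaves /ʒ/, /b/, /ʒ/ stranded (no codas are permitted; onsets may contain at most 2 consonants).
Inserting the epenthetic vowel yields /ʒ/ → /ʒɔ/, /b/ → /bɔ/, /ʒ/ → /ʒɔ/.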